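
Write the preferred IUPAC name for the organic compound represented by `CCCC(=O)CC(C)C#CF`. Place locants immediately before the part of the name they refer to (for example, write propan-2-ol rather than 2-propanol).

The longest carbon chain that includes the carbonyl and the multiple bond has 8 carbons, so the parent hydride is octane.
The highest-priority functional group is a ketone (C=O on an internal carbon), so the name ends in -one.
A C≡C triple bond in the chain gives the infix -yne-.
The numbering direction is chosen so that numbering from this end puts the carbonyl group at C-4 rather than C-5.
This places the carbonyl at C-4; the triple bond between C-7 and C-8; a fluoro group at C-8; a methyl group at C-6.
Substituent prefixes are cited in alphabetical order (multiplying prefixes like di-/tri- are ignored for ordering).
Assembling the pieces gives 8-fluoro-6-methyloct-7-yn-4-one.

8-fluoro-6-methyloct-7-yn-4-one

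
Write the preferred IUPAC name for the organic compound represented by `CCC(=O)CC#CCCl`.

7-chlorohept-5-yn-3-one

The longest carbon chain that includes the carbonyl and the multiple bond has 7 carbons, so the parent hydride is heptane.
A ketone (C=O on an internal carbon) is the principal characteristic group, giving the suffix -one.
There is one C≡C triple bond, indicated by the ending -yne.
The numbering direction is chosen so that numbering from this end puts the carbonyl group at C-3 rather than C-5.
With this numbering: the carbonyl at C-3; the triple bond between C-5 and C-6; a chloro group at C-7.
The name is 7-chlorohept-5-yn-3-one.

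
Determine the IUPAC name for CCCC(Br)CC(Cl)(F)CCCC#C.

8-bromo-6-chloro-6-fluoroundec-1-yne

The longest carbon chain that includes the multiple bond has 11 carbons, so the parent hydride is undecane.
There is one C≡C triple bond, indicated by the ending -yne.
Choose the numbering such that numbering from this end puts the triple bond at C-1 rather than C-10.
This places the triple bond between C-1 and C-2; a bromo group at C-8; a chloro group at C-6; a fluoro group at C-6.
Prefixes are listed alphabetically: bromo, chloro, fluoro.
Assembling the pieces gives 8-bromo-6-chloro-6-fluoroundec-1-yne.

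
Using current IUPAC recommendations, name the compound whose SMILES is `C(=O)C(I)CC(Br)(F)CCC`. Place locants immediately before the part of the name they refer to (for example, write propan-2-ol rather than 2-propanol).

4-bromo-4-fluoro-2-iodoheptanal

The longest chain bearing the –CHO group is 7 carbons long (heptane).
The principal characteristic group is an aldehyde (terminal –CHO), named with the suffix -al.
Choose the numbering such that the aldehyde carbon is C-1 by definition.
This places a bromo group at C-4; a fluoro group at C-4; an iodo group at C-2.
The substituents are ordered alphabetically, ignoring any di-/tri- multipliers.
Assembling the pieces gives 4-bromo-4-fluoro-2-iodoheptanal.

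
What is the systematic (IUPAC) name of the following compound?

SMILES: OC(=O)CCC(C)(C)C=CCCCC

The longest carbon chain that includes the –COOH group and the multiple bond has 10 carbons, so the parent hydride is decane.
The principal characteristic group is a carboxylic acid (terminal –COOH), named with the suffix -oic acid.
There is one C=C double bond, indicated by the ending -ene.
Choose the numbering such that the carboxylic acid carbon is C-1 by definition.
With this numbering: the double bond between C-5 and C-6; two methyl groups at C-4.
Assembling the pieces gives 4,4-dimethyldec-5-enoic acid.

4,4-dimethyldec-5-enoic acid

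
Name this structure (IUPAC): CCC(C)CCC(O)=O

4-methylhexanoic acid

The longest carbon chain that includes the –COOH group has 6 carbons, so the parent hydride is hexane.
The principal characteristic group is a carboxylic acid (terminal –COOH), named with the suffix -oic acid.
Choose the numbering such that the carboxylic acid carbon is C-1 by definition.
This places a methyl group at C-4.
Putting it together: 4-methylhexanoic acid.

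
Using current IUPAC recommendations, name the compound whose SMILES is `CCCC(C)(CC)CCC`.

4-ethyl-4-methylheptane

The longest carbon chain is 7 atoms: the parent is heptane.
Both numbering directions give the same locant set; either may be used.
This places an ethyl group at C-4; a methyl group at C-4.
Substituent prefixes are cited in alphabetical order (multiplying prefixes like di-/tri- are ignored for ordering).
The name is 4-ethyl-4-methylheptane.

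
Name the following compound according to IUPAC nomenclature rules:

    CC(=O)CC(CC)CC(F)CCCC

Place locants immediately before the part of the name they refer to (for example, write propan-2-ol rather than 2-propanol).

The longest carbon chain that includes the carbonyl has 10 carbons, so the parent hydride is decane.
The highest-priority functional group is a ketone (C=O on an internal carbon), so the name ends in -one.
Choose the numbering such that numbering from this end puts the carbonyl group at C-2 rather than C-9.
This places the carbonyl at C-2; an ethyl group at C-4; a fluoro group at C-6.
Prefixes are listed alphabetically: ethyl, fluoro.
Putting it together: 4-ethyl-6-fluorodecan-2-one.

4-ethyl-6-fluorodecan-2-one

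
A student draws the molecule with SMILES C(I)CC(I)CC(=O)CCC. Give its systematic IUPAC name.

6,8-diiodooctan-4-one

The longest chain bearing the carbonyl is 8 carbons long (octane).
A ketone (C=O on an internal carbon) is the principal characteristic group, giving the suffix -one.
Choose the numbering such that numbering from this end puts the carbonyl group at C-4 rather than C-5.
With this numbering: the carbonyl at C-4; iodo groups at C-6 and C-8.
The name is 6,8-diiodooctan-4-one.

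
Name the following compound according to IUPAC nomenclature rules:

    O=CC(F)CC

Counting along the main chain through the –CHO group gives 4 carbons: the parent is butane.
The highest-priority functional group is an aldehyde (terminal –CHO), so the name ends in -al.
The numbering direction is chosen so that the aldehyde carbon is C-1 by definition.
That gives a fluoro group at C-2.
Putting it together: 2-fluorobutanal.

2-fluorobutanal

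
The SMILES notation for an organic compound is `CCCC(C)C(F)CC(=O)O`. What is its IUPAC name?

Counting along the main chain through the –COOH group gives 7 carbons: the parent is heptane.
The highest-priority functional group is a carboxylic acid (terminal –COOH), so the name ends in -oic acid.
Choose the numbering such that the carboxylic acid carbon is C-1 by definition.
That gives a fluoro group at C-3; a methyl group at C-4.
Prefixes are listed alphabetically: fluoro, methyl.
Putting it together: 3-fluoro-4-methylheptanoic acid.

3-fluoro-4-methylheptanoic acid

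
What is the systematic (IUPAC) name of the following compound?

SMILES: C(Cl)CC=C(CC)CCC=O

7-chloro-4-ethylhept-4-enal

The longest carbon chain that includes the –CHO group and the multiple bond has 7 carbons, so the parent hydride is heptane.
The principal characteristic group is an aldehyde (terminal –CHO), named with the suffix -al.
There is one C=C double bond, indicated by the ending -ene.
Choose the numbering such that the aldehyde carbon is C-1 by definition.
That gives the double bond between C-4 and C-5; a chloro group at C-7; an ethyl group at C-4.
Substituent prefixes are cited in alphabetical order (multiplying prefixes like di-/tri- are ignored for ordering).
Assembling the pieces gives 7-chloro-4-ethylhept-4-enal.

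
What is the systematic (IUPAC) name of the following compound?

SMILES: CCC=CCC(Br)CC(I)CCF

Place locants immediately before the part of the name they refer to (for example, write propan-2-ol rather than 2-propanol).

Counting along the main chain through the multiple bond gives 10 carbons: the parent is decane.
A C=C double bond in the chain gives the infix -ene-.
Number the chain so that numbering from this end puts the double bond at C-3 rather than C-7.
With this numbering: the double bond between C-3 and C-4; a bromo group at C-6; a fluoro group at C-10; an iodo group at C-8.
Prefixes are listed alphabetically: bromo, fluoro, iodo.
Putting it together: 6-bromo-10-fluoro-8-iododec-3-ene.

6-bromo-10-fluoro-8-iododec-3-ene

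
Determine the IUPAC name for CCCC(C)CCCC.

4-methyloctane

The parent chain contains 8 carbons (octane).
The numbering direction is chosen so that the substituent locant set {4} is lower than {5} at the first point of difference.
This places a methyl group at C-4.
Assembling the pieces gives 4-methyloctane.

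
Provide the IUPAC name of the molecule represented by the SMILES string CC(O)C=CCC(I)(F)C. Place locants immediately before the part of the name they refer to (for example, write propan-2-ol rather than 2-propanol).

6-fluoro-6-iodohept-3-en-2-ol

The longest chain bearing the –OH group and the multiple bond is 7 carbons long (heptane).
The highest-priority functional group is an alcohol (–OH), so the name ends in -ol.
There is one C=C double bond, indicated by the ending -ene.
The numbering direction is chosen so that numbering from this end puts the hydroxyl group at C-2 rather than C-6.
That gives the hydroxyl at C-2; the double bond between C-3 and C-4; a fluoro group at C-6; an iodo group at C-6.
Substituent prefixes are cited in alphabetical order (multiplying prefixes like di-/tri- are ignored for ordering).
Putting it together: 6-fluoro-6-iodohept-3-en-2-ol.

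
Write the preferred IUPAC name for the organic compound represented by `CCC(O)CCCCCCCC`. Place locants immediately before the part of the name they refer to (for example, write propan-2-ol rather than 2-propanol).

undecan-3-ol

The longest carbon chain that includes the –OH group has 11 carbons, so the parent hydride is undecane.
The principal characteristic group is an alcohol (–OH), named with the suffix -ol.
Choose the numbering such that numbering from this end puts the hydroxyl group at C-3 rather than C-9.
That gives the hydroxyl at C-3.
Putting it together: undecan-3-ol.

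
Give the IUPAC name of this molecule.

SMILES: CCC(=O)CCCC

heptan-3-one

The longest carbon chain that includes the carbonyl has 7 carbons, so the parent hydride is heptane.
A ketone (C=O on an internal carbon) is the principal characteristic group, giving the suffix -one.
Number the chain so that numbering from this end puts the carbonyl group at C-3 rather than C-5.
With this numbering: the carbonyl at C-3.
The name is heptan-3-one.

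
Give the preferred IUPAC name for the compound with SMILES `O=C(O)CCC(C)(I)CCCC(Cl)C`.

8-chloro-4-iodo-4-methylnonanoic acid

The longest carbon chain that includes the –COOH group has 9 carbons, so the parent hydride is nonane.
A carboxylic acid (terminal –COOH) is the principal characteristic group, giving the suffix -oic acid.
Choose the numbering such that the carboxylic acid carbon is C-1 by definition.
With this numbering: a chloro group at C-8; an iodo group at C-4; a methyl group at C-4.
The substituents are ordered alphabetically, ignoring any di-/tri- multipliers.
Assembling the pieces gives 8-chloro-4-iodo-4-methylnonanoic acid.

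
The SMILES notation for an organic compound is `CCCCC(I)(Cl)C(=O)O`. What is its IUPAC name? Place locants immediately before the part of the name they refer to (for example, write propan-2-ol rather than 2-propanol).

The longest chain bearing the –COOH group is 6 carbons long (hexane).
A carboxylic acid (terminal –COOH) is the principal characteristic group, giving the suffix -oic acid.
Choose the numbering such that the carboxylic acid carbon is C-1 by definition.
This places a chloro group at C-2; an iodo group at C-2.
The substituents are ordered alphabetically, ignoring any di-/tri- multipliers.
Assembling the pieces gives 2-chloro-2-iodohexanoic acid.

2-chloro-2-iodohexanoic acid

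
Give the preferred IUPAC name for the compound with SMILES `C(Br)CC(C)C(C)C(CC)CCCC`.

The longest carbon chain is 9 atoms: the parent is nonane.
The numbering direction is chosen so that the substituent locant set {1,3,4,5} is lower than {5,6,7,9} at the first point of difference.
This places a bromo group at C-1; an ethyl group at C-5; methyl groups at C-3 and C-4.
Prefixes are listed alphabetically: bromo, ethyl, methyl.
Putting it together: 1-bromo-5-ethyl-3,4-dimethylnonane.

1-bromo-5-ethyl-3,4-dimethylnonane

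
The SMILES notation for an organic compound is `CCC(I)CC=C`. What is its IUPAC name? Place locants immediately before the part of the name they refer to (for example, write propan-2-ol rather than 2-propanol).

4-iodohex-1-ene

The longest carbon chain that includes the multiple bond has 6 carbons, so the parent hydride is hexane.
There is one C=C double bond, indicated by the ending -ene.
Number the chain so that numbering from this end puts the double bond at C-1 rather than C-5.
That gives the double bond between C-1 and C-2; an iodo group at C-4.
Assembling the pieces gives 4-iodohex-1-ene.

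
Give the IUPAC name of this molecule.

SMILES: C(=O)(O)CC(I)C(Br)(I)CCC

The longest carbon chain that includes the –COOH group has 7 carbons, so the parent hydride is heptane.
The highest-priority functional group is a carboxylic acid (terminal –COOH), so the name ends in -oic acid.
Number the chain so that the carboxylic acid carbon is C-1 by definition.
With this numbering: a bromo group at C-4; iodo groups at C-3 and C-4.
Prefixes are listed alphabetically: bromo, iodo.
Assembling the pieces gives 4-bromo-3,4-diiodoheptanoic acid.

4-bromo-3,4-diiodoheptanoic acid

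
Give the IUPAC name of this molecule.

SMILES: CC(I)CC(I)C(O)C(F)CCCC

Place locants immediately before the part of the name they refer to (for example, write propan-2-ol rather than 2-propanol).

The longest chain bearing the –OH group is 10 carbons long (decane).
The principal characteristic group is an alcohol (–OH), named with the suffix -ol.
The numbering direction is chosen so that numbering from this end puts the hydroxyl group at C-5 rather than C-6.
That gives the hydroxyl at C-5; a fluoro group at C-6; iodo groups at C-2 and C-4.
Substituent prefixes are cited in alphabetical order (multiplying prefixes like di-/tri- are ignored for ordering).
The name is 6-fluoro-2,4-diiododecan-5-ol.

6-fluoro-2,4-diiododecan-5-ol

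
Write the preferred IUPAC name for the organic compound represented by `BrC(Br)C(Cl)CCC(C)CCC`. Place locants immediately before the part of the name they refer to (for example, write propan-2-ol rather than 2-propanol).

1,1-dibromo-2-chloro-5-methyloctane

The longest carbon chain is 8 atoms: the parent is octane.
Choose the numbering such that the substituent locant set {1,1,2,5} is lower than {4,7,8,8} at the first point of difference.
With this numbering: two bromo groups at C-1; a chloro group at C-2; a methyl group at C-5.
Prefixes are listed alphabetically: bromo, chloro, methyl.
Putting it together: 1,1-dibromo-2-chloro-5-methyloctane.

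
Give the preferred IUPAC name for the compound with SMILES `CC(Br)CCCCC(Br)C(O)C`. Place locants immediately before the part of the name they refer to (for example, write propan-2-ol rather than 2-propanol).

Counting along the main chain through the –OH group gives 9 carbons: the parent is nonane.
The highest-priority functional group is an alcohol (–OH), so the name ends in -ol.
The numbering direction is chosen so that numbering from this end puts the hydroxyl group at C-2 rather than C-8.
This places the hydroxyl at C-2; bromo groups at C-3 and C-8.
The name is 3,8-dibromononan-2-ol.

3,8-dibromononan-2-ol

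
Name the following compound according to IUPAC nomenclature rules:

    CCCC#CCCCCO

non-5-yn-1-ol

Counting along the main chain through the –OH group and the multiple bond gives 9 carbons: the parent is nonane.
The highest-priority functional group is an alcohol (–OH), so the name ends in -ol.
There is one C≡C triple bond, indicated by the ending -yne.
Choose the numbering such that numbering from this end puts the hydroxyl group at C-1 rather than C-9.
That gives the hydroxyl at C-1; the triple bond between C-5 and C-6.
Assembling the pieces gives non-5-yn-1-ol.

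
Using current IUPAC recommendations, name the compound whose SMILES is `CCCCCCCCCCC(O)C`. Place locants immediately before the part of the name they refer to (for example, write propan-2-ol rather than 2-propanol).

Counting along the main chain through the –OH group gives 12 carbons: the parent is dodecane.
The principal characteristic group is an alcohol (–OH), named with the suffix -ol.
The numbering direction is chosen so that numbering from this end puts the hydroxyl group at C-2 rather than C-11.
This places the hydroxyl at C-2.
Putting it together: dodecan-2-ol.

dodecan-2-ol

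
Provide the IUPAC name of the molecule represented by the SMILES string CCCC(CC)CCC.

The longest carbon chain is 7 atoms: the parent is heptane.
The molecule is symmetric, so either numbering direction gives the same locants.
This places an ethyl group at C-4.
The name is 4-ethylheptane.

4-ethylheptane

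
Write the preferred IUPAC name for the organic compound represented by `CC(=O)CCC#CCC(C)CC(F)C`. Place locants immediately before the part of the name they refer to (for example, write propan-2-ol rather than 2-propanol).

Counting along the main chain through the carbonyl and the multiple bond gives 11 carbons: the parent is undecane.
The principal characteristic group is a ketone (C=O on an internal carbon), named with the suffix -one.
A C≡C triple bond in the chain gives the infix -yne-.
Number the chain so that numbering from this end puts the carbonyl group at C-2 rather than C-10.
This places the carbonyl at C-2; the triple bond between C-5 and C-6; a fluoro group at C-10; a methyl group at C-8.
Prefixes are listed alphabetically: fluoro, methyl.
Assembling the pieces gives 10-fluoro-8-methylundec-5-yn-2-one.

10-fluoro-8-methylundec-5-yn-2-one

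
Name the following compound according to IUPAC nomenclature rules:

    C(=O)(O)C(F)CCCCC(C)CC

2-fluoro-7-methylnonanoic acid

The longest carbon chain that includes the –COOH group has 9 carbons, so the parent hydride is nonane.
The highest-priority functional group is a carboxylic acid (terminal –COOH), so the name ends in -oic acid.
Number the chain so that the carboxylic acid carbon is C-1 by definition.
That gives a fluoro group at C-2; a methyl group at C-7.
The substituents are ordered alphabetically, ignoring any di-/tri- multipliers.
Assembling the pieces gives 2-fluoro-7-methylnonanoic acid.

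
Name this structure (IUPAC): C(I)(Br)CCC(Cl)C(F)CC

1-bromo-4-chloro-5-fluoro-1-iodoheptane

The longest continuous carbon chain has 7 atoms, so the parent hydride is heptane.
The numbering direction is chosen so that the substituent locant set {1,1,4,5} is lower than {3,4,7,7} at the first point of difference.
This places a bromo group at C-1; a chloro group at C-4; a fluoro group at C-5; an iodo group at C-1.
The substituents are ordered alphabetically, ignoring any di-/tri- multipliers.
The name is 1-bromo-4-chloro-5-fluoro-1-iodoheptane.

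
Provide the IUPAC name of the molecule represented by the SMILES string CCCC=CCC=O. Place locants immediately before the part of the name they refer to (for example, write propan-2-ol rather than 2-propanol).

Counting along the main chain through the –CHO group and the multiple bond gives 7 carbons: the parent is heptane.
An aldehyde (terminal –CHO) is the principal characteristic group, giving the suffix -al.
There is one C=C double bond, indicated by the ending -ene.
Choose the numbering such that the aldehyde carbon is C-1 by definition.
That gives the double bond between C-3 and C-4.
Putting it together: hept-3-enal.

hept-3-enal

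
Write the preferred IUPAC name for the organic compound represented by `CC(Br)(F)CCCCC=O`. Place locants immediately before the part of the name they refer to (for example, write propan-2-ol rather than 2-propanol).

Counting along the main chain through the –CHO group gives 7 carbons: the parent is heptane.
The principal characteristic group is an aldehyde (terminal –CHO), named with the suffix -al.
Choose the numbering such that the aldehyde carbon is C-1 by definition.
This places a bromo group at C-6; a fluoro group at C-6.
The substituents are ordered alphabetically, ignoring any di-/tri- multipliers.
The name is 6-bromo-6-fluoroheptanal.

6-bromo-6-fluoroheptanal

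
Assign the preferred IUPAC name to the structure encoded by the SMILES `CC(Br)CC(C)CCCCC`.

2-bromo-4-methylnonane

The longest continuous carbon chain has 9 atoms, so the parent hydride is nonane.
Number the chain so that the substituent locant set {2,4} is lower than {6,8} at the first point of difference.
That gives a bromo group at C-2; a methyl group at C-4.
Substituent prefixes are cited in alphabetical order (multiplying prefixes like di-/tri- are ignored for ordering).
The name is 2-bromo-4-methylnonane.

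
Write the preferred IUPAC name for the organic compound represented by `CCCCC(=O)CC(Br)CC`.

Counting along the main chain through the carbonyl gives 9 carbons: the parent is nonane.
The principal characteristic group is a ketone (C=O on an internal carbon), named with the suffix -one.
Choose the numbering such that the substituent locant set {3} is lower than {7} at the first point of difference.
That gives the carbonyl at C-5; a bromo group at C-3.
The name is 3-bromononan-5-one.

3-bromononan-5-one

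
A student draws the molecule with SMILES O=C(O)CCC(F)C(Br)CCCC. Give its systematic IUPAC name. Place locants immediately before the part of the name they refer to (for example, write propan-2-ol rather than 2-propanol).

The longest chain bearing the –COOH group is 9 carbons long (nonane).
A carboxylic acid (terminal –COOH) is the principal characteristic group, giving the suffix -oic acid.
The numbering direction is chosen so that the carboxylic acid carbon is C-1 by definition.
That gives a bromo group at C-5; a fluoro group at C-4.
Prefixes are listed alphabetically: bromo, fluoro.
The name is 5-bromo-4-fluorononanoic acid.

5-bromo-4-fluorononanoic acid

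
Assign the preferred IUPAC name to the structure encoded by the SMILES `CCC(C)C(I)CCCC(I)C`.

2,6-diiodo-7-methylnonane

The longest continuous carbon chain has 9 atoms, so the parent hydride is nonane.
Choose the numbering such that the substituent locant set {2,6,7} is lower than {3,4,8} at the first point of difference.
That gives iodo groups at C-2 and C-6; a methyl group at C-7.
The substituents are ordered alphabetically, ignoring any di-/tri- multipliers.
The name is 2,6-diiodo-7-methylnonane.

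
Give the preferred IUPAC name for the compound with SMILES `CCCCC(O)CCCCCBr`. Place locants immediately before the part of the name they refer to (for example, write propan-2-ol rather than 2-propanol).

The longest carbon chain that includes the –OH group has 10 carbons, so the parent hydride is decane.
The principal characteristic group is an alcohol (–OH), named with the suffix -ol.
Number the chain so that numbering from this end puts the hydroxyl group at C-5 rather than C-6.
With this numbering: the hydroxyl at C-5; a bromo group at C-10.
Putting it together: 10-bromodecan-5-ol.

10-bromodecan-5-ol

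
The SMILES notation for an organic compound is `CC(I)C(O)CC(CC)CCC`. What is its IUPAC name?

5-ethyl-2-iodooctan-3-ol

The longest carbon chain that includes the –OH group has 8 carbons, so the parent hydride is octane.
The principal characteristic group is an alcohol (–OH), named with the suffix -ol.
Number the chain so that numbering from this end puts the hydroxyl group at C-3 rather than C-6.
That gives the hydroxyl at C-3; an ethyl group at C-5; an iodo group at C-2.
Prefixes are listed alphabetically: ethyl, iodo.
The name is 5-ethyl-2-iodooctan-3-ol.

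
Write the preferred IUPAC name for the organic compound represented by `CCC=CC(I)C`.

Counting along the main chain through the multiple bond gives 6 carbons: the parent is hexane.
The chain contains a C=C double bond, so the unsaturation ending is -ene.
Choose the numbering such that the substituent locant set {2} is lower than {5} at the first point of difference.
That gives the double bond between C-3 and C-4; an iodo group at C-2.
The name is 2-iodohex-3-ene.

2-iodohex-3-ene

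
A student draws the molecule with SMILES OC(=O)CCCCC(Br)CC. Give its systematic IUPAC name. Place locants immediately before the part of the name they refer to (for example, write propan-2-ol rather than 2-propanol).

The longest chain bearing the –COOH group is 8 carbons long (octane).
The highest-priority functional group is a carboxylic acid (terminal –COOH), so the name ends in -oic acid.
The numbering direction is chosen so that the carboxylic acid carbon is C-1 by definition.
This places a bromo group at C-6.
Assembling the pieces gives 6-bromooctanoic acid.

6-bromooctanoic acid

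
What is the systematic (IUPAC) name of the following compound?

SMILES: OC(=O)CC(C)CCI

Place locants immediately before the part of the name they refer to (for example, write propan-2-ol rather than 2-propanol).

5-iodo-3-methylpentanoic acid

The longest carbon chain that includes the –COOH group has 5 carbons, so the parent hydride is pentane.
The highest-priority functional group is a carboxylic acid (terminal –COOH), so the name ends in -oic acid.
Choose the numbering such that the carboxylic acid carbon is C-1 by definition.
This places an iodo group at C-5; a methyl group at C-3.
Substituent prefixes are cited in alphabetical order (multiplying prefixes like di-/tri- are ignored for ordering).
Putting it together: 5-iodo-3-methylpentanoic acid.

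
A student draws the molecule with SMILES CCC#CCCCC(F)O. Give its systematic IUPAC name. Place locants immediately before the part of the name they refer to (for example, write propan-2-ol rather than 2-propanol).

1-fluorooct-5-yn-1-ol

Counting along the main chain through the –OH group and the multiple bond gives 8 carbons: the parent is octane.
The principal characteristic group is an alcohol (–OH), named with the suffix -ol.
A C≡C triple bond in the chain gives the infix -yne-.
Choose the numbering such that numbering from this end puts the hydroxyl group at C-1 rather than C-8.
This places the hydroxyl at C-1; the triple bond between C-5 and C-6; a fluoro group at C-1.
The name is 1-fluorooct-5-yn-1-ol.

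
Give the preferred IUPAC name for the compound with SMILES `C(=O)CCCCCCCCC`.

Counting along the main chain through the –CHO group gives 10 carbons: the parent is decane.
The highest-priority functional group is an aldehyde (terminal –CHO), so the name ends in -al.
Choose the numbering such that the aldehyde carbon is C-1 by definition.
Putting it together: decanal.

decanal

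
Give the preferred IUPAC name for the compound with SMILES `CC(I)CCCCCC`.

The parent chain contains 8 carbons (octane).
The numbering direction is chosen so that the substituent locant set {2} is lower than {7} at the first point of difference.
This places an iodo group at C-2.
The name is 2-iodooctane.

2-iodooctane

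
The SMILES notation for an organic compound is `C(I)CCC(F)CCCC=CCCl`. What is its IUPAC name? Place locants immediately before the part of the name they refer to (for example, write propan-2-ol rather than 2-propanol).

1-chloro-7-fluoro-10-iododec-2-ene

Counting along the main chain through the multiple bond gives 10 carbons: the parent is decane.
A C=C double bond in the chain gives the infix -ene-.
Number the chain so that numbering from this end puts the double bond at C-2 rather than C-8.
With this numbering: the double bond between C-2 and C-3; a chloro group at C-1; a fluoro group at C-7; an iodo group at C-10.
Prefixes are listed alphabetically: chloro, fluoro, iodo.
The name is 1-chloro-7-fluoro-10-iododec-2-ene.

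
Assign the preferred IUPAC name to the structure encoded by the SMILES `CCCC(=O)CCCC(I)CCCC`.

The longest chain bearing the carbonyl is 12 carbons long (dodecane).
The principal characteristic group is a ketone (C=O on an internal carbon), named with the suffix -one.
The numbering direction is chosen so that numbering from this end puts the carbonyl group at C-4 rather than C-9.
This places the carbonyl at C-4; an iodo group at C-8.
Putting it together: 8-iodododecan-4-one.

8-iodododecan-4-one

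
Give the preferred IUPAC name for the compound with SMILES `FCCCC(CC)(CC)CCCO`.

4,4-diethyl-7-fluoroheptan-1-ol

The longest carbon chain that includes the –OH group has 7 carbons, so the parent hydride is heptane.
The principal characteristic group is an alcohol (–OH), named with the suffix -ol.
Number the chain so that numbering from this end puts the hydroxyl group at C-1 rather than C-7.
This places the hydroxyl at C-1; two ethyl groups at C-4; a fluoro group at C-7.
Prefixes are listed alphabetically: ethyl, fluoro.
Putting it together: 4,4-diethyl-7-fluoroheptan-1-ol.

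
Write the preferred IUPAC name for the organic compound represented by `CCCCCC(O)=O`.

hexanoic acid

The longest carbon chain that includes the –COOH group has 6 carbons, so the parent hydride is hexane.
The highest-priority functional group is a carboxylic acid (terminal –COOH), so the name ends in -oic acid.
The numbering direction is chosen so that the carboxylic acid carbon is C-1 by definition.
The name is hexanoic acid.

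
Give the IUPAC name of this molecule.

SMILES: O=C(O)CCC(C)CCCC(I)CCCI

Counting along the main chain through the –COOH group gives 11 carbons: the parent is undecane.
The principal characteristic group is a carboxylic acid (terminal –COOH), named with the suffix -oic acid.
Choose the numbering such that the carboxylic acid carbon is C-1 by definition.
That gives iodo groups at C-8 and C-11; a methyl group at C-4.
Substituent prefixes are cited in alphabetical order (multiplying prefixes like di-/tri- are ignored for ordering).
Assembling the pieces gives 8,11-diiodo-4-methylundecanoic acid.

8,11-diiodo-4-methylundecanoic acid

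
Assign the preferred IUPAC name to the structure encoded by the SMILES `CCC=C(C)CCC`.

The longest carbon chain that includes the multiple bond has 7 carbons, so the parent hydride is heptane.
A C=C double bond in the chain gives the infix -ene-.
Choose the numbering such that numbering from this end puts the double bond at C-3 rather than C-4.
With this numbering: the double bond between C-3 and C-4; a methyl group at C-4.
Putting it together: 4-methylhept-3-ene.

4-methylhept-3-ene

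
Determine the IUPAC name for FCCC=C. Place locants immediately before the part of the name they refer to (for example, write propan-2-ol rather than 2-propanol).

4-fluorobut-1-ene

The longest chain bearing the multiple bond is 4 carbons long (butane).
A C=C double bond in the chain gives the infix -ene-.
The numbering direction is chosen so that numbering from this end puts the double bond at C-1 rather than C-3.
This places the double bond between C-1 and C-2; a fluoro group at C-4.
Assembling the pieces gives 4-fluorobut-1-ene.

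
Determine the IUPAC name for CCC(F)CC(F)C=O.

The longest chain bearing the –CHO group is 6 carbons long (hexane).
The principal characteristic group is an aldehyde (terminal –CHO), named with the suffix -al.
Number the chain so that the aldehyde carbon is C-1 by definition.
That gives fluoro groups at C-2 and C-4.
Putting it together: 2,4-difluorohexanal.

2,4-difluorohexanal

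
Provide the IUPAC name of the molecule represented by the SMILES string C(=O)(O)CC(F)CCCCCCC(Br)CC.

Counting along the main chain through the –COOH group gives 12 carbons: the parent is dodecane.
The principal characteristic group is a carboxylic acid (terminal –COOH), named with the suffix -oic acid.
Number the chain so that the carboxylic acid carbon is C-1 by definition.
That gives a bromo group at C-10; a fluoro group at C-3.
Substituent prefixes are cited in alphabetical order (multiplying prefixes like di-/tri- are ignored for ordering).
Putting it together: 10-bromo-3-fluorododecanoic acid.

10-bromo-3-fluorododecanoic acid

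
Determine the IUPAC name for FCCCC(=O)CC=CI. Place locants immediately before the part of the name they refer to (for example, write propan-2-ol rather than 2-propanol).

7-fluoro-1-iodohept-1-en-4-one

The longest chain bearing the carbonyl and the multiple bond is 7 carbons long (heptane).
The highest-priority functional group is a ketone (C=O on an internal carbon), so the name ends in -one.
A C=C double bond in the chain gives the infix -ene-.
Number the chain so that numbering from this end puts the double bond at C-1 rather than C-6.
With this numbering: the carbonyl at C-4; the double bond between C-1 and C-2; a fluoro group at C-7; an iodo group at C-1.
Prefixes are listed alphabetically: fluoro, iodo.
Assembling the pieces gives 7-fluoro-1-iodohept-1-en-4-one.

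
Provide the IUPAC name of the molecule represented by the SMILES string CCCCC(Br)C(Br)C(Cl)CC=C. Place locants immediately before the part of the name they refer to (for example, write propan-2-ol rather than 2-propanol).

The longest chain bearing the multiple bond is 10 carbons long (decane).
A C=C double bond in the chain gives the infix -ene-.
The numbering direction is chosen so that numbering from this end puts the double bond at C-1 rather than C-9.
That gives the double bond between C-1 and C-2; bromo groups at C-5 and C-6; a chloro group at C-4.
Substituent prefixes are cited in alphabetical order (multiplying prefixes like di-/tri- are ignored for ordering).
The name is 5,6-dibromo-4-chlorodec-1-ene.

5,6-dibromo-4-chlorodec-1-ene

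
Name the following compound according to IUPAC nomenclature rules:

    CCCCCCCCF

1-fluorooctane

The longest carbon chain is 8 atoms: the parent is octane.
The numbering direction is chosen so that the substituent locant set {1} is lower than {8} at the first point of difference.
That gives a fluoro group at C-1.
Assembling the pieces gives 1-fluorooctane.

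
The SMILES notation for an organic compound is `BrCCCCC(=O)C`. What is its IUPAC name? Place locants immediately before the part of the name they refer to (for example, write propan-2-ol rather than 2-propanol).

6-bromohexan-2-one

Counting along the main chain through the carbonyl gives 6 carbons: the parent is hexane.
A ketone (C=O on an internal carbon) is the principal characteristic group, giving the suffix -one.
Choose the numbering such that numbering from this end puts the carbonyl group at C-2 rather than C-5.
That gives the carbonyl at C-2; a bromo group at C-6.
The name is 6-bromohexan-2-one.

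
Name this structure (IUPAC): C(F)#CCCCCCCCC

1-fluorodec-1-yne

The longest chain bearing the multiple bond is 10 carbons long (decane).
There is one C≡C triple bond, indicated by the ending -yne.
Choose the numbering such that numbering from this end puts the triple bond at C-1 rather than C-9.
That gives the triple bond between C-1 and C-2; a fluoro group at C-1.
Putting it together: 1-fluorodec-1-yne.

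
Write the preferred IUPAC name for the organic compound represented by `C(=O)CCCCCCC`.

octanal

Counting along the main chain through the –CHO group gives 8 carbons: the parent is octane.
The principal characteristic group is an aldehyde (terminal –CHO), named with the suffix -al.
Choose the numbering such that the aldehyde carbon is C-1 by definition.
Putting it together: octanal.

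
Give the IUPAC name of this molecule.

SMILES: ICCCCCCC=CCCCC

The longest chain bearing the multiple bond is 12 carbons long (dodecane).
The chain contains a C=C double bond, so the unsaturation ending is -ene.
The numbering direction is chosen so that numbering from this end puts the double bond at C-5 rather than C-7.
That gives the double bond between C-5 and C-6; an iodo group at C-12.
Assembling the pieces gives 12-iodododec-5-ene.

12-iodododec-5-ene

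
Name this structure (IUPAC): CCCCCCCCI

The parent chain contains 8 carbons (octane).
The numbering direction is chosen so that the substituent locant set {1} is lower than {8} at the first point of difference.
With this numbering: an iodo group at C-1.
Assembling the pieces gives 1-iodooctane.

1-iodooctane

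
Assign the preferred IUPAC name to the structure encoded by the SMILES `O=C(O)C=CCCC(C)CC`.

6-methyloct-2-enoic acid

The longest carbon chain that includes the –COOH group and the multiple bond has 8 carbons, so the parent hydride is octane.
The highest-priority functional group is a carboxylic acid (terminal –COOH), so the name ends in -oic acid.
A C=C double bond in the chain gives the infix -ene-.
The numbering direction is chosen so that the carboxylic acid carbon is C-1 by definition.
This places the double bond between C-2 and C-3; a methyl group at C-6.
Putting it together: 6-methyloct-2-enoic acid.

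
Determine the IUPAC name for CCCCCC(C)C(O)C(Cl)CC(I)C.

The longest chain bearing the –OH group is 11 carbons long (undecane).
The principal characteristic group is an alcohol (–OH), named with the suffix -ol.
Choose the numbering such that numbering from this end puts the hydroxyl group at C-5 rather than C-7.
With this numbering: the hydroxyl at C-5; a chloro group at C-4; an iodo group at C-2; a methyl group at C-6.
Substituent prefixes are cited in alphabetical order (multiplying prefixes like di-/tri- are ignored for ordering).
Assembling the pieces gives 4-chloro-2-iodo-6-methylundecan-5-ol.

4-chloro-2-iodo-6-methylundecan-5-ol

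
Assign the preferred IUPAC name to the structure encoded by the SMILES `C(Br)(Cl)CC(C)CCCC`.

The parent chain contains 7 carbons (heptane).
Number the chain so that the substituent locant set {1,1,3} is lower than {5,7,7} at the first point of difference.
That gives a bromo group at C-1; a chloro group at C-1; a methyl group at C-3.
Substituent prefixes are cited in alphabetical order (multiplying prefixes like di-/tri- are ignored for ordering).
The name is 1-bromo-1-chloro-3-methylheptane.

1-bromo-1-chloro-3-methylheptane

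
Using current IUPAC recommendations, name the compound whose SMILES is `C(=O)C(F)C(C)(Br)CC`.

3-bromo-2-fluoro-3-methylpentanal

The longest chain bearing the –CHO group is 5 carbons long (pentane).
The principal characteristic group is an aldehyde (terminal –CHO), named with the suffix -al.
Choose the numbering such that the aldehyde carbon is C-1 by definition.
With this numbering: a bromo group at C-3; a fluoro group at C-2; a methyl group at C-3.
Prefixes are listed alphabetically: bromo, fluoro, methyl.
The name is 3-bromo-2-fluoro-3-methylpentanal.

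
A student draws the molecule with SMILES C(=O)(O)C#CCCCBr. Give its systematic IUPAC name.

Counting along the main chain through the –COOH group and the multiple bond gives 6 carbons: the parent is hexane.
The highest-priority functional group is a carboxylic acid (terminal –COOH), so the name ends in -oic acid.
A C≡C triple bond in the chain gives the infix -yne-.
Number the chain so that the carboxylic acid carbon is C-1 by definition.
That gives the triple bond between C-2 and C-3; a bromo group at C-6.
The name is 6-bromohex-2-ynoic acid.

6-bromohex-2-ynoic acid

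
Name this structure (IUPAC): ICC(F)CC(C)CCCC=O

7-fluoro-8-iodo-5-methyloctanal

The longest carbon chain that includes the –CHO group has 8 carbons, so the parent hydride is octane.
The principal characteristic group is an aldehyde (terminal –CHO), named with the suffix -al.
Choose the numbering such that the aldehyde carbon is C-1 by definition.
That gives a fluoro group at C-7; an iodo group at C-8; a methyl group at C-5.
Prefixes are listed alphabetically: fluoro, iodo, methyl.
Putting it together: 7-fluoro-8-iodo-5-methyloctanal.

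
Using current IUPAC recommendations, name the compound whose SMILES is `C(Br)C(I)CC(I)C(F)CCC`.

1-bromo-5-fluoro-2,4-diiodooctane

The longest carbon chain is 8 atoms: the parent is octane.
The numbering direction is chosen so that the substituent locant set {1,2,4,5} is lower than {4,5,7,8} at the first point of difference.
With this numbering: a bromo group at C-1; a fluoro group at C-5; iodo groups at C-2 and C-4.
Prefixes are listed alphabetically: bromo, fluoro, iodo.
Putting it together: 1-bromo-5-fluoro-2,4-diiodooctane.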